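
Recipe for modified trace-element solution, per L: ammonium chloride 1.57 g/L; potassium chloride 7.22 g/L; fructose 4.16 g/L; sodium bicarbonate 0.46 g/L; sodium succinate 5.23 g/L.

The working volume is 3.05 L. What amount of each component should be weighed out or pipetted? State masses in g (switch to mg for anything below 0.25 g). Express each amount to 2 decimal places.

Working volume: 3.05 L.
ammonium chloride: 1.57 g/L × 3.05 L = 4.79 g
potassium chloride: 7.22 g/L × 3.05 L = 22.02 g
fructose: 4.16 g/L × 3.05 L = 12.69 g
sodium bicarbonate: 0.46 g/L × 3.05 L = 1.40 g
sodium succinate: 5.23 g/L × 3.05 L = 15.95 g

ammonium chloride 4.79 g; potassium chloride 22.02 g; fructose 12.69 g; sodium bicarbonate 1.40 g; sodium succinate 15.95 g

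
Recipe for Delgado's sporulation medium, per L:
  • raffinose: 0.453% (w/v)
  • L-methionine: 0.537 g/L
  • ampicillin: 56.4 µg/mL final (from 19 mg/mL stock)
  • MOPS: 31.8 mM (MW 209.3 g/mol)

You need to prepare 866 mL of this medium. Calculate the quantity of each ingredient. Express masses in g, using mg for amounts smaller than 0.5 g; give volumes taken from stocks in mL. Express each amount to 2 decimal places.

raffinose 3.92 g; L-methionine 465.04 mg; ampicillin 2.57 mL; MOPS 5.76 g

Working volume: 866 mL = 0.866 L.
raffinose: 0.453 g per 100 mL × 866 mL ÷ 100 = 3.92 g
L-methionine: 0.537 g/L × 0.866 L = 0.465042 g = 465.04 mg
ampicillin: C1V1 = C2V2 → 56.4 µg/mL × 866 mL ÷ 19000 µg/mL = 2.57 mL
MOPS: 31.8 mmol/L × 209.3 g/mol × 0.866 L ÷ 1000 = 5.76 g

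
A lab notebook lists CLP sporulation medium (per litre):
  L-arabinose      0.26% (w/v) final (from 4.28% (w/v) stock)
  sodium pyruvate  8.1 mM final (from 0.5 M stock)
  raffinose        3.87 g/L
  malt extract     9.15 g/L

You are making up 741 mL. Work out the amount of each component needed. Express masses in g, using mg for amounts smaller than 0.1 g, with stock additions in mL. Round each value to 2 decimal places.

Scale factor relative to 1 L: 0.741.
L-arabinose: V = C2·V2/C1 = 0.26% ÷ 4.28% × 741 mL = 45.01 mL
sodium pyruvate: V = C2·V2/C1 = 8.1 mM × 741 mL ÷ 500 mM = 12.00 mL
raffinose: 3.87 g/L × 0.741 L = 2.87 g
malt extract: 9.15 g/L × 0.741 L = 6.78 g

L-arabinose 45.01 mL; sodium pyruvate 12.00 mL; raffinose 2.87 g; malt extract 6.78 g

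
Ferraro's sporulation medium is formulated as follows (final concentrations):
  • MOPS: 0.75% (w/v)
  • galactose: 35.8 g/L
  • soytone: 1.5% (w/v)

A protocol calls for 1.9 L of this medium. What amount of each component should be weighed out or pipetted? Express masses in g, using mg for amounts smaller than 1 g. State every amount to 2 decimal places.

MOPS 14.25 g; galactose 68.02 g; soytone 28.50 g

Scale factor relative to 1 L: 1.9.
MOPS: 0.75 g per 100 mL × 1900 mL ÷ 100 = 14.25 g
galactose: 35.8 g/L × 1.9 L = 68.02 g
soytone: 1.5 g per 100 mL × 1900 mL ÷ 100 = 28.50 g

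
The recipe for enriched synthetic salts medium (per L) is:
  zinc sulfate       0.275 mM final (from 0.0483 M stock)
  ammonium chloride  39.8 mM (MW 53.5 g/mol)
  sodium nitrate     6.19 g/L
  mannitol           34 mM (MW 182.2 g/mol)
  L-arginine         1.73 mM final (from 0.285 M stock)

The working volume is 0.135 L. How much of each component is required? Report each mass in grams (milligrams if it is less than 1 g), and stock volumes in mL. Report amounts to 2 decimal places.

Working volume: 0.135 L.
zinc sulfate: C1V1 = C2V2 → 0.275 mM × 135 mL ÷ 48.3 mM = 0.77 mL
ammonium chloride: 39.8 mmol/L × 53.5 mg/mmol × 0.135 L = 287.46 mg
sodium nitrate: 6.19 g/L × 0.135 L = 0.83565 g = 835.65 mg
mannitol: 34 mmol/L × 182.2 mg/mmol × 0.135 L = 836.30 mg
L-arginine: C1V1 = C2V2 → 1.73 mM × 135 mL ÷ 285 mM = 0.82 mL

zinc sulfate 0.77 mL; ammonium chloride 287.46 mg; sodium nitrate 835.65 mg; mannitol 836.30 mg; L-arginine 0.82 mL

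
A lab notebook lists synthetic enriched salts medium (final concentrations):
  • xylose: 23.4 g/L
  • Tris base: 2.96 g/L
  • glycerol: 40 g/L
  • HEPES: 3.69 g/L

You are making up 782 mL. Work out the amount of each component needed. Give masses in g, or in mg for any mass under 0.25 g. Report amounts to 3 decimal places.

Working volume: 782 mL = 0.782 L.
xylose: 23.4 g/L × 0.782 L = 18.299 g
Tris base: 2.96 g/L × 0.782 L = 2.315 g
glycerol: 40 g/L × 0.782 L = 31.280 g
HEPES: 3.69 g/L × 0.782 L = 2.886 g

xylose 18.299 g; Tris base 2.315 g; glycerol 31.280 g; HEPES 2.886 g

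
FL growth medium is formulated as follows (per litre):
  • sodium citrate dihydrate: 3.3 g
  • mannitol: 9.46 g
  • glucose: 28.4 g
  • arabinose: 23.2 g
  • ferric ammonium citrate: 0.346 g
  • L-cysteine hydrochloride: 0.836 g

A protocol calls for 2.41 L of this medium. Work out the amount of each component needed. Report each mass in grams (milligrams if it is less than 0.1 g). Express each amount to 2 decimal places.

Ratio of target to recipe volume: 2410 / 1000 = 2.41.
sodium citrate dihydrate: 3.3 g × (2410 mL / 1000 mL) = 7.95 g
mannitol: 9.46 g × (2410 mL / 1000 mL) = 22.80 g
glucose: 28.4 g × (2410 mL / 1000 mL) = 68.44 g
arabinose: 23.2 g × (2410 mL / 1000 mL) = 55.91 g
ferric ammonium citrate: 0.346 g × (2410 mL / 1000 mL) = 0.83 g
L-cysteine hydrochloride: 0.836 g × (2410 mL / 1000 mL) = 2.01 g

sodium citrate dihydrate 7.95 g; mannitol 22.80 g; glucose 68.44 g; arabinose 55.91 g; ferric ammonium citrate 0.83 g; L-cysteine hydrochloride 2.01 g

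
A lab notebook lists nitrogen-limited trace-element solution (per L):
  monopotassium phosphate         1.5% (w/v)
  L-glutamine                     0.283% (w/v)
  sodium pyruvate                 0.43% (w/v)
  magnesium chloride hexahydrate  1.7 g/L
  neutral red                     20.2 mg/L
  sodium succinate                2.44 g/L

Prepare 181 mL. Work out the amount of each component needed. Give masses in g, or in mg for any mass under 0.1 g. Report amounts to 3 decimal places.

Target volume = 181 mL = 0.181 L.
monopotassium phosphate: 1.5 g per 100 mL × 181 mL ÷ 100 = 2.715 g
L-glutamine: 0.283% w/v = 2.83 g/L → 2.83 × 0.181 L = 0.512 g
sodium pyruvate: 0.43 g per 100 mL × 181 mL ÷ 100 = 0.778 g
magnesium chloride hexahydrate: 1.7 g/L × 0.181 L = 0.308 g
neutral red: 20.2 mg/L × 0.181 L = 3.656 mg
sodium succinate: 2.44 g/L × 0.181 L = 0.442 g

monopotassium phosphate 2.715 g; L-glutamine 0.512 g; sodium pyruvate 0.778 g; magnesium chloride hexahydrate 0.308 g; neutral red 3.656 mg; sodium succinate 0.442 g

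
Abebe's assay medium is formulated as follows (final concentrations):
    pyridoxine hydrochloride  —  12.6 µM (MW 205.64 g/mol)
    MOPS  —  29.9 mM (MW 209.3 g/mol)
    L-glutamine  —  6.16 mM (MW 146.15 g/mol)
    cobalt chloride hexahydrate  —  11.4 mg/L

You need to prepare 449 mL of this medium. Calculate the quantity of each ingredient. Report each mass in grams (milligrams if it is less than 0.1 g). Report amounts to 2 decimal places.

Working volume: 449 mL = 0.449 L.
pyridoxine hydrochloride: 12.6 µmol/L × 205.64 g/mol × 0.449 L ÷ 1000 = 1.16 mg
MOPS: 29.9 mmol/L × 209.3 g/mol × 0.449 L ÷ 1000 = 2.81 g
L-glutamine: 6.16 mmol/L × 146.15 g/mol × 0.449 L ÷ 1000 = 0.40 g
cobalt chloride hexahydrate: 11.4 mg/L × 0.449 L = 5.12 mg

pyridoxine hydrochloride 1.16 mg; MOPS 2.81 g; L-glutamine 0.40 g; cobalt chloride hexahydrate 5.12 mg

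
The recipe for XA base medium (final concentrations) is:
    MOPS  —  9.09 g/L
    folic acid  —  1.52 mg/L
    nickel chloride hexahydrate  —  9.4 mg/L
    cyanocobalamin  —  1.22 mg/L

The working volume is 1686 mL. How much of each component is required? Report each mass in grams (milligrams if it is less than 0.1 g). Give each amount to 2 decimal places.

MOPS 15.33 g; folic acid 2.56 mg; nickel chloride hexahydrate 15.85 mg; cyanocobalamin 2.06 mg

Working volume: 1686 mL = 1.686 L.
MOPS: 9.09 g/L × 1.686 L = 15.33 g
folic acid: 1.52 mg/L × 1.686 L = 2.56 mg
nickel chloride hexahydrate: 9.4 mg/L × 1.686 L = 15.85 mg
cyanocobalamin: 1.22 mg/L × 1.686 L = 2.06 mg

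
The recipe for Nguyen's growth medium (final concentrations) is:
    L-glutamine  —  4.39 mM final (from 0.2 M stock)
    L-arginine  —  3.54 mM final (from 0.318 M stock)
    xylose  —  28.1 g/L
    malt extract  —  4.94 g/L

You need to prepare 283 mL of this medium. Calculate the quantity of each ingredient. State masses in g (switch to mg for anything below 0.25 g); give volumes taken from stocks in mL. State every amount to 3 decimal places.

L-glutamine 6.212 mL; L-arginine 3.150 mL; xylose 7.952 g; malt extract 1.398 g

Target volume = 283 mL = 0.283 L.
L-glutamine: V = C2·V2/C1 = 4.39 mM × 283 mL ÷ 200 mM = 6.212 mL
L-arginine: V = C2·V2/C1 = 3.54 mM × 283 mL ÷ 318 mM = 3.150 mL
xylose: 28.1 g/L × 0.283 L = 7.952 g
malt extract: 4.94 g/L × 0.283 L = 1.398 g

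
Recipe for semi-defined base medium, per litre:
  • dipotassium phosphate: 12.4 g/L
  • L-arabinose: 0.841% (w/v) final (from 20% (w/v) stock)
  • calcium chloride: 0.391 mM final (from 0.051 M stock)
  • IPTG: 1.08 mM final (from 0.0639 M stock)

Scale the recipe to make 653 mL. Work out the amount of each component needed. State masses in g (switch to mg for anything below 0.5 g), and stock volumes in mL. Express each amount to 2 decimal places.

dipotassium phosphate 8.10 g; L-arabinose 27.46 mL; calcium chloride 5.01 mL; IPTG 11.04 mL

Target volume = 653 mL = 0.653 L.
dipotassium phosphate: 12.4 g/L × 0.653 L = 8.10 g
L-arabinose: V = C2·V2/C1 = 0.841% ÷ 20% × 653 mL = 27.46 mL
calcium chloride: dilute stock: 0.391 mM × 653 mL ÷ 51 mM = 5.01 mL
IPTG: V = C2·V2/C1 = 1.08 mM × 653 mL ÷ 63.9 mM = 11.04 mL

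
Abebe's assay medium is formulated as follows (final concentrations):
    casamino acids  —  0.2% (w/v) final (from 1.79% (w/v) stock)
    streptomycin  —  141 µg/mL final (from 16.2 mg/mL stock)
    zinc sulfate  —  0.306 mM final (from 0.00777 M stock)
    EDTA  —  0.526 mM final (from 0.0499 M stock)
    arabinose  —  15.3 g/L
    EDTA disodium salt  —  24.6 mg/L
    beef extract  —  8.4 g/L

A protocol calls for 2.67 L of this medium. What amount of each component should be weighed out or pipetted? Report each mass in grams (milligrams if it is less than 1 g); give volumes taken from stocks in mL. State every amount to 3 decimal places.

casamino acids 298.324 mL; streptomycin 23.239 mL; zinc sulfate 105.151 mL; EDTA 28.145 mL; arabinose 40.851 g; EDTA disodium salt 65.682 mg; beef extract 22.428 g

Scale factor relative to 1 L: 2.67.
casamino acids: V = C2·V2/C1 = 0.2% ÷ 1.79% × 2670 mL = 298.324 mL
streptomycin: C1V1 = C2V2 → 141 µg/mL × 2670 mL ÷ 16200 µg/mL = 23.239 mL
zinc sulfate: dilute stock: 0.306 mM × 2670 mL ÷ 7.77 mM = 105.151 mL
EDTA: C1V1 = C2V2 → 0.526 mM × 2670 mL ÷ 49.9 mM = 28.145 mL
arabinose: 15.3 g/L × 2.67 L = 40.851 g
EDTA disodium salt: 24.6 mg/L × 2.67 L = 65.682 mg
beef extract: 8.4 g/L × 2.67 L = 22.428 g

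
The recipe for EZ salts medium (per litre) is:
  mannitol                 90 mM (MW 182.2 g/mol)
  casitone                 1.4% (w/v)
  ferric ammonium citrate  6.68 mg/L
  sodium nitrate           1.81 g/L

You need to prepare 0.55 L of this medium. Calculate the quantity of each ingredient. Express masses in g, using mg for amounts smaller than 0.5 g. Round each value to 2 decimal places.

Scale factor relative to 1 L: 0.55.
mannitol: 90 mmol/L × 182.2 g/mol × 0.55 L ÷ 1000 = 9.02 g
casitone: 1.4% w/v = 14 g/L → 14 × 0.55 L = 7.70 g
ferric ammonium citrate: 6.68 mg/L × 0.55 L = 3.67 mg
sodium nitrate: 1.81 g/L × 0.55 L = 1.00 g

mannitol 9.02 g; casitone 7.70 g; ferric ammonium citrate 3.67 mg; sodium nitrate 1.00 g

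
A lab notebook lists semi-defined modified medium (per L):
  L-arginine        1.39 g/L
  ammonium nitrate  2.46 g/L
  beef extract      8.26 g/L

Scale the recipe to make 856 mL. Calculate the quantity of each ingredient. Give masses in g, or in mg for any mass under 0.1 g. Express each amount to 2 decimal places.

Working volume: 856 mL = 0.856 L.
L-arginine: 1.39 g/L × 0.856 L = 1.19 g
ammonium nitrate: 2.46 g/L × 0.856 L = 2.11 g
beef extract: 8.26 g/L × 0.856 L = 7.07 g

L-arginine 1.19 g; ammonium nitrate 2.11 g; beef extract 7.07 g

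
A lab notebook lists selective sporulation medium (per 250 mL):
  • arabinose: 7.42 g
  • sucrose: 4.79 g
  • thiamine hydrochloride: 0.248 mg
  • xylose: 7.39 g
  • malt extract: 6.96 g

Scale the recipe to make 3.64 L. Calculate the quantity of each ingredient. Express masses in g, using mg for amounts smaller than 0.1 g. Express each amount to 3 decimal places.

Scale factor = 3640 mL / 250 mL = 14.56.
arabinose: 7.42 g × (3640 mL / 250 mL) = 108.035 g
sucrose: 4.79 g × (3640 mL / 250 mL) = 69.742 g
thiamine hydrochloride: 0.248 mg × (3640 mL / 250 mL) = 3.611 mg
xylose: 7.39 g × (3640 mL / 250 mL) = 107.598 g
malt extract: 6.96 g × (3640 mL / 250 mL) = 101.338 g

arabinose 108.035 g; sucrose 69.742 g; thiamine hydrochloride 3.611 mg; xylose 107.598 g; malt extract 101.338 g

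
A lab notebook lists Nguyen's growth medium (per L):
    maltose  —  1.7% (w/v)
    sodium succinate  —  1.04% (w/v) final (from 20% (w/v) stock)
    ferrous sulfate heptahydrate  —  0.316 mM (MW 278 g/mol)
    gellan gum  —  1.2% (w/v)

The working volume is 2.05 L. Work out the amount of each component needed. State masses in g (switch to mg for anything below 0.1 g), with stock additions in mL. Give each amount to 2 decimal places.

Working volume: 2.05 L.
maltose: 1.7% w/v = 17 g/L → 17 × 2.05 L = 34.85 g
sodium succinate: V = C2·V2/C1 = 1.04% ÷ 20% × 2050 mL = 106.60 mL
ferrous sulfate heptahydrate: 0.316 mmol/L × 278 g/mol × 2.05 L ÷ 1000 = 0.18 g
gellan gum: 1.2 g per 100 mL × 2050 mL ÷ 100 = 24.60 g

maltose 34.85 g; sodium succinate 106.60 mL; ferrous sulfate heptahydrate 0.18 g; gellan gum 24.60 g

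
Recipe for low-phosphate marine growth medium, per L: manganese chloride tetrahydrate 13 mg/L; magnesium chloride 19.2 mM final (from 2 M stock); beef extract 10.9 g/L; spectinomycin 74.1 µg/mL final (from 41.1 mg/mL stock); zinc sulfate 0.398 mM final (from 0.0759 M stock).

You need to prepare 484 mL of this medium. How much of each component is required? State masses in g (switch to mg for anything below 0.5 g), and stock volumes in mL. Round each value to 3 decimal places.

manganese chloride tetrahydrate 6.292 mg; magnesium chloride 4.646 mL; beef extract 5.276 g; spectinomycin 0.873 mL; zinc sulfate 2.538 mL

Scale factor relative to 1 L: 0.484.
manganese chloride tetrahydrate: 13 mg/L × 0.484 L = 6.292 mg
magnesium chloride: C1V1 = C2V2 → 19.2 mM × 484 mL ÷ 2000 mM = 4.646 mL
beef extract: 10.9 g/L × 0.484 L = 5.276 g
spectinomycin: dilute stock: 74.1 µg/mL × 484 mL ÷ 41100 µg/mL = 0.873 mL
zinc sulfate: C1V1 = C2V2 → 0.398 mM × 484 mL ÷ 75.9 mM = 2.538 mL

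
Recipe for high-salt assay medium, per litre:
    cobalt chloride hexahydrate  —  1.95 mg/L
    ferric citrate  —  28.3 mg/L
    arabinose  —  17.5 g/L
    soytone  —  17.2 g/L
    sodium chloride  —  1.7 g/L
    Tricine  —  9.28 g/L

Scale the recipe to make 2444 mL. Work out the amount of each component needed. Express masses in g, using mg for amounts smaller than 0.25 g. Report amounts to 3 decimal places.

cobalt chloride hexahydrate 4.766 mg; ferric citrate 69.165 mg; arabinose 42.770 g; soytone 42.037 g; sodium chloride 4.155 g; Tricine 22.680 g

Scale factor relative to 1 L: 2.444.
cobalt chloride hexahydrate: 1.95 mg/L × 2.444 L = 4.766 mg
ferric citrate: 28.3 mg/L × 2.444 L = 69.165 mg
arabinose: 17.5 g/L × 2.444 L = 42.770 g
soytone: 17.2 g/L × 2.444 L = 42.037 g
sodium chloride: 1.7 g/L × 2.444 L = 4.155 g
Tricine: 9.28 g/L × 2.444 L = 22.680 g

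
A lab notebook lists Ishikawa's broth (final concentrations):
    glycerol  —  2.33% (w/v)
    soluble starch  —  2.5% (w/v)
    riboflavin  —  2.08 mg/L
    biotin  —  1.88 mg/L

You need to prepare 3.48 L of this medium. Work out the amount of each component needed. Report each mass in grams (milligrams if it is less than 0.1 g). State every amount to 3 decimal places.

Working volume: 3.48 L.
glycerol: 2.33% w/v = 23.3 g/L → 23.3 × 3.48 L = 81.084 g
soluble starch: 2.5 g per 100 mL × 3480 mL ÷ 100 = 87.000 g
riboflavin: 2.08 mg/L × 3.48 L = 7.238 mg
biotin: 1.88 mg/L × 3.48 L = 6.542 mg

glycerol 81.084 g; soluble starch 87.000 g; riboflavin 7.238 mg; biotin 6.542 mg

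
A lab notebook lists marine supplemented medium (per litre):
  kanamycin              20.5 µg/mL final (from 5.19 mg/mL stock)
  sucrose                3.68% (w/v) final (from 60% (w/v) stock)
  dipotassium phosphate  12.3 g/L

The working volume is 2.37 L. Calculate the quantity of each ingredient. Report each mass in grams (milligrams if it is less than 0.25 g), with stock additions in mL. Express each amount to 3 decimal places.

kanamycin 9.361 mL; sucrose 145.360 mL; dipotassium phosphate 29.151 g

Scale factor relative to 1 L: 2.37.
kanamycin: C1V1 = C2V2 → 20.5 µg/mL × 2370 mL ÷ 5190 µg/mL = 9.361 mL
sucrose: dilute stock: 3.68% ÷ 60% × 2370 mL = 145.360 mL
dipotassium phosphate: 12.3 g/L × 2.37 L = 29.151 g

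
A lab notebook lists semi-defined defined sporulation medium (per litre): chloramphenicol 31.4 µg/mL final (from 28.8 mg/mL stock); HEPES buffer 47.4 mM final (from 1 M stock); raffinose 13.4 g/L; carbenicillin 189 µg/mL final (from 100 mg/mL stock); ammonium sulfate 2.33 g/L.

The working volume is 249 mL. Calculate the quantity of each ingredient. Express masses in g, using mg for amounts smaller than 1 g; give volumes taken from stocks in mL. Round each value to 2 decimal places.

chloramphenicol 0.27 mL; HEPES buffer 11.80 mL; raffinose 3.34 g; carbenicillin 0.47 mL; ammonium sulfate 580.17 mg

Working volume: 249 mL = 0.249 L.
chloramphenicol: V = C2·V2/C1 = 31.4 µg/mL × 249 mL ÷ 28800 µg/mL = 0.27 mL
HEPES buffer: V = C2·V2/C1 = 47.4 mM × 249 mL ÷ 1000 mM = 11.80 mL
raffinose: 13.4 g/L × 0.249 L = 3.34 g
carbenicillin: C1V1 = C2V2 → 189 µg/mL × 249 mL ÷ 100000 µg/mL = 0.47 mL
ammonium sulfate: 2.33 g/L × 0.249 L = 0.58017 g = 580.17 mg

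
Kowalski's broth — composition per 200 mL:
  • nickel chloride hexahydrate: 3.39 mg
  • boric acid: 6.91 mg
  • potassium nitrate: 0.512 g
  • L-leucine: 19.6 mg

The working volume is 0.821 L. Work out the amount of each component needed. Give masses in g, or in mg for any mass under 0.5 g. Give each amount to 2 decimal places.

Scale factor = 821 mL / 200 mL = 4.105.
nickel chloride hexahydrate: 3.39 mg × (821 mL / 200 mL) = 13.92 mg
boric acid: 6.91 mg × (821 mL / 200 mL) = 28.37 mg
potassium nitrate: 0.512 g × (821 mL / 200 mL) = 2.10 g
L-leucine: 19.6 mg × (821 mL / 200 mL) = 80.46 mg

nickel chloride hexahydrate 13.92 mg; boric acid 28.37 mg; potassium nitrate 2.10 g; L-leucine 80.46 mg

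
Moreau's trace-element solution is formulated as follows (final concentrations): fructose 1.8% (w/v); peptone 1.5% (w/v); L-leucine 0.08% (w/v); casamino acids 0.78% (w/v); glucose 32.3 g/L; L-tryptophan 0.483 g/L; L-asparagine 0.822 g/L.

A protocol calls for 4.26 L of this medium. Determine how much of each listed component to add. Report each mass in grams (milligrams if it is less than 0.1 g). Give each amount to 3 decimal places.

Working volume: 4.26 L.
fructose: 1.8 g per 100 mL × 4260 mL ÷ 100 = 76.680 g
peptone: 1.5% w/v = 15 g/L → 15 × 4.26 L = 63.900 g
L-leucine: 0.08% w/v = 0.8 g/L → 0.8 × 4.26 L = 3.408 g
casamino acids: 0.78 g per 100 mL × 4260 mL ÷ 100 = 33.228 g
glucose: 32.3 g/L × 4.26 L = 137.598 g
L-tryptophan: 0.483 g/L × 4.26 L = 2.058 g
L-asparagine: 0.822 g/L × 4.26 L = 3.502 g

fructose 76.680 g; peptone 63.900 g; L-leucine 3.408 g; casamino acids 33.228 g; glucose 137.598 g; L-tryptophan 2.058 g; L-asparagine 3.502 g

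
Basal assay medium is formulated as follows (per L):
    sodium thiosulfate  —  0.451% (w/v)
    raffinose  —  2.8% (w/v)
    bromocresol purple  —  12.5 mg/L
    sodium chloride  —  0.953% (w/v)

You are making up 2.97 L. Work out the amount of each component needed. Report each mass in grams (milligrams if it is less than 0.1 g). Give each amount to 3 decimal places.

sodium thiosulfate 13.395 g; raffinose 83.160 g; bromocresol purple 37.125 mg; sodium chloride 28.304 g

Scale factor relative to 1 L: 2.97.
sodium thiosulfate: 0.451% w/v = 4.51 g/L → 4.51 × 2.97 L = 13.395 g
raffinose: 2.8 g per 100 mL × 2970 mL ÷ 100 = 83.160 g
bromocresol purple: 12.5 mg/L × 2.97 L = 37.125 mg
sodium chloride: 0.953 g per 100 mL × 2970 mL ÷ 100 = 28.304 g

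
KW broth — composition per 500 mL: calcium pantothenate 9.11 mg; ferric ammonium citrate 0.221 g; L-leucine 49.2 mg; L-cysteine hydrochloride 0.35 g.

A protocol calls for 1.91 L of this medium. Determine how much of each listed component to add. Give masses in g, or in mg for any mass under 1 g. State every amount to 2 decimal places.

Ratio of target to recipe volume: 1910 / 500 = 3.82.
calcium pantothenate: 9.11 mg × (1910 mL / 500 mL) = 34.80 mg
ferric ammonium citrate: 0.221 g × (1910 mL / 500 mL) = 0.84422 g = 844.22 mg
L-leucine: 49.2 mg × (1910 mL / 500 mL) = 187.94 mg
L-cysteine hydrochloride: 0.35 g × (1910 mL / 500 mL) = 1.34 g

calcium pantothenate 34.80 mg; ferric ammonium citrate 844.22 mg; L-leucine 187.94 mg; L-cysteine hydrochloride 1.34 g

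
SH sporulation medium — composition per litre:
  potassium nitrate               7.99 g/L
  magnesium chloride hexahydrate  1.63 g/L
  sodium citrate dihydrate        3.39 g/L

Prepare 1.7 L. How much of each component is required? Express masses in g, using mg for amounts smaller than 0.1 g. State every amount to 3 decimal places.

Working volume: 1.7 L.
potassium nitrate: 7.99 g/L × 1.7 L = 13.583 g
magnesium chloride hexahydrate: 1.63 g/L × 1.7 L = 2.771 g
sodium citrate dihydrate: 3.39 g/L × 1.7 L = 5.763 g

potassium nitrate 13.583 g; magnesium chloride hexahydrate 2.771 g; sodium citrate dihydrate 5.763 g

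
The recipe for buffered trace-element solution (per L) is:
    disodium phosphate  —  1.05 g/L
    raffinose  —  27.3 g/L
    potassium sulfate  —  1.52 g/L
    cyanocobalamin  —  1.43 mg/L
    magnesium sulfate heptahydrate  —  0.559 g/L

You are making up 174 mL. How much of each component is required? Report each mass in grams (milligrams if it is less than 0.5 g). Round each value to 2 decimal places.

disodium phosphate 182.70 mg; raffinose 4.75 g; potassium sulfate 264.48 mg; cyanocobalamin 0.25 mg; magnesium sulfate heptahydrate 97.27 mg

Target volume = 174 mL = 0.174 L.
disodium phosphate: 1.05 g/L × 0.174 L = 0.1827 g = 182.70 mg
raffinose: 27.3 g/L × 0.174 L = 4.75 g
potassium sulfate: 1.52 g/L × 0.174 L = 0.26448 g = 264.48 mg
cyanocobalamin: 1.43 mg/L × 0.174 L = 0.25 mg
magnesium sulfate heptahydrate: 0.559 g/L × 0.174 L = 0.097266 g = 97.27 mg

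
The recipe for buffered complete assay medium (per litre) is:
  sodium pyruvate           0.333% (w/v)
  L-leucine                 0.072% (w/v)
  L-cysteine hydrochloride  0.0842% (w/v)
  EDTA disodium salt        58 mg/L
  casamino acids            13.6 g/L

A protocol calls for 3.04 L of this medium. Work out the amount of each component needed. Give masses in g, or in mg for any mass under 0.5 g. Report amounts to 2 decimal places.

Scale factor relative to 1 L: 3.04.
sodium pyruvate: 0.333 g per 100 mL × 3040 mL ÷ 100 = 10.12 g
L-leucine: 0.072% w/v = 0.72 g/L → 0.72 × 3.04 L = 2.19 g
L-cysteine hydrochloride: 0.0842 g per 100 mL × 3040 mL ÷ 100 = 2.56 g
EDTA disodium salt: 58 mg/L × 3.04 L = 176.32 mg
casamino acids: 13.6 g/L × 3.04 L = 41.34 g

sodium pyruvate 10.12 g; L-leucine 2.19 g; L-cysteine hydrochloride 2.56 g; EDTA disodium salt 176.32 mg; casamino acids 41.34 g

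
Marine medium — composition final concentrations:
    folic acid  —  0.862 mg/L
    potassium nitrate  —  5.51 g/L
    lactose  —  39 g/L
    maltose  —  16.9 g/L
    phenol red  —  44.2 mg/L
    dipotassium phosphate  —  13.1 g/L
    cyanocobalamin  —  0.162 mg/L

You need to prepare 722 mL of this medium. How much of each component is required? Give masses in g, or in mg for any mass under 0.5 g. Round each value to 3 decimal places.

Target volume = 722 mL = 0.722 L.
folic acid: 0.862 mg/L × 0.722 L = 0.622 mg
potassium nitrate: 5.51 g/L × 0.722 L = 3.978 g
lactose: 39 g/L × 0.722 L = 28.158 g
maltose: 16.9 g/L × 0.722 L = 12.202 g
phenol red: 44.2 mg/L × 0.722 L = 31.912 mg
dipotassium phosphate: 13.1 g/L × 0.722 L = 9.458 g
cyanocobalamin: 0.162 mg/L × 0.722 L = 0.117 mg

folic acid 0.622 mg; potassium nitrate 3.978 g; lactose 28.158 g; maltose 12.202 g; phenol red 31.912 mg; dipotassium phosphate 9.458 g; cyanocobalamin 0.117 mg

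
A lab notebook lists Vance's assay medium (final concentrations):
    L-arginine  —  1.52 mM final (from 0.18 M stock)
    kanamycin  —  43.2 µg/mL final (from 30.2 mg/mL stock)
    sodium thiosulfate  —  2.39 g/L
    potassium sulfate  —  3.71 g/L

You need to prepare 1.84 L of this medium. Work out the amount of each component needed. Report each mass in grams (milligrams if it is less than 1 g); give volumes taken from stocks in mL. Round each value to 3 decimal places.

Working volume: 1.84 L.
L-arginine: V = C2·V2/C1 = 1.52 mM × 1840 mL ÷ 180 mM = 15.538 mL
kanamycin: dilute stock: 43.2 µg/mL × 1840 mL ÷ 30200 µg/mL = 2.632 mL
sodium thiosulfate: 2.39 g/L × 1.84 L = 4.398 g
potassium sulfate: 3.71 g/L × 1.84 L = 6.826 g

L-arginine 15.538 mL; kanamycin 2.632 mL; sodium thiosulfate 4.398 g; potassium sulfate 6.826 g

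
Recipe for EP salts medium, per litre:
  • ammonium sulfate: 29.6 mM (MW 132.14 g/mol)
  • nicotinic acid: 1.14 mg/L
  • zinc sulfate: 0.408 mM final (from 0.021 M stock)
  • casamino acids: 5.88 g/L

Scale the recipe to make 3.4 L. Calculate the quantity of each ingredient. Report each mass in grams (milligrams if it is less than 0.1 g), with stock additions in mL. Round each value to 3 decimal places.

ammonium sulfate 13.299 g; nicotinic acid 3.876 mg; zinc sulfate 66.057 mL; casamino acids 19.992 g

Working volume: 3.4 L.
ammonium sulfate: 29.6 mmol/L × 132.14 g/mol × 3.4 L ÷ 1000 = 13.299 g
nicotinic acid: 1.14 mg/L × 3.4 L = 3.876 mg
zinc sulfate: V = C2·V2/C1 = 0.408 mM × 3400 mL ÷ 21 mM = 66.057 mL
casamino acids: 5.88 g/L × 3.4 L = 19.992 g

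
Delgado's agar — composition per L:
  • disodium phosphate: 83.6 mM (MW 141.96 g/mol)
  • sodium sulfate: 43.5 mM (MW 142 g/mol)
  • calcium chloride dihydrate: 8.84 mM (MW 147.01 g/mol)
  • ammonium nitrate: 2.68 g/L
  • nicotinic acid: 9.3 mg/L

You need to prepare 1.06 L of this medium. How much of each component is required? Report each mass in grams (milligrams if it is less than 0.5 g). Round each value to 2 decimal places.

disodium phosphate 12.58 g; sodium sulfate 6.55 g; calcium chloride dihydrate 1.38 g; ammonium nitrate 2.84 g; nicotinic acid 9.86 mg

Scale factor relative to 1 L: 1.06.
disodium phosphate: 83.6 mmol/L × 141.96 g/mol × 1.06 L ÷ 1000 = 12.58 g
sodium sulfate: 43.5 mmol/L × 142 g/mol × 1.06 L ÷ 1000 = 6.55 g
calcium chloride dihydrate: 8.84 mmol/L × 147.01 g/mol × 1.06 L ÷ 1000 = 1.38 g
ammonium nitrate: 2.68 g/L × 1.06 L = 2.84 g
nicotinic acid: 9.3 mg/L × 1.06 L = 9.86 mg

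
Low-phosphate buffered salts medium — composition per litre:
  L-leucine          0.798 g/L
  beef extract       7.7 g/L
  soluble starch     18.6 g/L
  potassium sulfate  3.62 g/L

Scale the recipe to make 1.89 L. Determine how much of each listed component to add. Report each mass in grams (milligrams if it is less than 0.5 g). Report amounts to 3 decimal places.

L-leucine 1.508 g; beef extract 14.553 g; soluble starch 35.154 g; potassium sulfate 6.842 g

Working volume: 1.89 L.
L-leucine: 0.798 g/L × 1.89 L = 1.508 g
beef extract: 7.7 g/L × 1.89 L = 14.553 g
soluble starch: 18.6 g/L × 1.89 L = 35.154 g
potassium sulfate: 3.62 g/L × 1.89 L = 6.842 g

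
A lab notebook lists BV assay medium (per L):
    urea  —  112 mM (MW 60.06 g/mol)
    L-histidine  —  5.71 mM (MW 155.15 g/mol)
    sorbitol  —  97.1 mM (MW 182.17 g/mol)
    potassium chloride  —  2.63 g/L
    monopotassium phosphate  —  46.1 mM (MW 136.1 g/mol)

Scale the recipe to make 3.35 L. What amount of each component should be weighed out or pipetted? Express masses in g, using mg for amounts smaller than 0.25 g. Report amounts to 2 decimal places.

urea 22.53 g; L-histidine 2.97 g; sorbitol 59.26 g; potassium chloride 8.81 g; monopotassium phosphate 21.02 g

Scale factor relative to 1 L: 3.35.
urea: 112 mmol/L × 60.06 g/mol × 3.35 L ÷ 1000 = 22.53 g
L-histidine: 5.71 mmol/L × 155.15 g/mol × 3.35 L ÷ 1000 = 2.97 g
sorbitol: 97.1 mmol/L × 182.17 g/mol × 3.35 L ÷ 1000 = 59.26 g
potassium chloride: 2.63 g/L × 3.35 L = 8.81 g
monopotassium phosphate: 46.1 mmol/L × 136.1 g/mol × 3.35 L ÷ 1000 = 21.02 g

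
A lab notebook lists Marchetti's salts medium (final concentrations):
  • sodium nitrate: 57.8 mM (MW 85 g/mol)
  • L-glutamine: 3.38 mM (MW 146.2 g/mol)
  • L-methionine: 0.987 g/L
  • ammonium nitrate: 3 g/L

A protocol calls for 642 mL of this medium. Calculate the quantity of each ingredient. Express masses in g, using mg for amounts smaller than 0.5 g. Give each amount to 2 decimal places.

Target volume = 642 mL = 0.642 L.
sodium nitrate: 57.8 mmol/L × 85 g/mol × 0.642 L ÷ 1000 = 3.15 g
L-glutamine: 3.38 mmol/L × 146.2 mg/mmol × 0.642 L = 317.25 mg
L-methionine: 0.987 g/L × 0.642 L = 0.63 g
ammonium nitrate: 3 g/L × 0.642 L = 1.93 g

sodium nitrate 3.15 g; L-glutamine 317.25 mg; L-methionine 0.63 g; ammonium nitrate 1.93 g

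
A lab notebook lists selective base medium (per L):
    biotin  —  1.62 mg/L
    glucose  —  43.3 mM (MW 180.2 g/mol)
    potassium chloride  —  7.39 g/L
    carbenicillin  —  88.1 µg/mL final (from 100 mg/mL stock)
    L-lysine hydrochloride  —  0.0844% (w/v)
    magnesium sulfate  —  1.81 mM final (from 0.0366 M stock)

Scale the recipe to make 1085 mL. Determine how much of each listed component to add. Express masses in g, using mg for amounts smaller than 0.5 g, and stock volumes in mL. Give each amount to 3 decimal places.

Scale factor relative to 1 L: 1.085.
biotin: 1.62 mg/L × 1.085 L = 1.758 mg
glucose: 43.3 mmol/L × 180.2 g/mol × 1.085 L ÷ 1000 = 8.466 g
potassium chloride: 7.39 g/L × 1.085 L = 8.018 g
carbenicillin: C1V1 = C2V2 → 88.1 µg/mL × 1085 mL ÷ 100000 µg/mL = 0.956 mL
L-lysine hydrochloride: 0.0844 g per 100 mL × 1085 mL ÷ 100 = 0.916 g
magnesium sulfate: V = C2·V2/C1 = 1.81 mM × 1085 mL ÷ 36.6 mM = 53.657 mL

biotin 1.758 mg; glucose 8.466 g; potassium chloride 8.018 g; carbenicillin 0.956 mL; L-lysine hydrochloride 0.916 g; magnesium sulfate 53.657 mL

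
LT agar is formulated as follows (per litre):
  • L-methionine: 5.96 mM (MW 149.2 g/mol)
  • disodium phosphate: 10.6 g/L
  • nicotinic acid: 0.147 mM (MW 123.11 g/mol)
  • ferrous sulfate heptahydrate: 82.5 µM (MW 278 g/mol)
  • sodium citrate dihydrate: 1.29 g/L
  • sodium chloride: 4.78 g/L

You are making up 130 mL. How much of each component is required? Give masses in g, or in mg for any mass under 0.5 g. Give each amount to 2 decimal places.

L-methionine 115.60 mg; disodium phosphate 1.38 g; nicotinic acid 2.35 mg; ferrous sulfate heptahydrate 2.98 mg; sodium citrate dihydrate 167.70 mg; sodium chloride 0.62 g

Working volume: 130 mL = 0.13 L.
L-methionine: 5.96 mmol/L × 149.2 mg/mmol × 0.13 L = 115.60 mg
disodium phosphate: 10.6 g/L × 0.13 L = 1.38 g
nicotinic acid: 0.147 mmol/L × 123.11 mg/mmol × 0.13 L = 2.35 mg
ferrous sulfate heptahydrate: 82.5 µmol/L × 278 g/mol × 0.13 L ÷ 1000 = 2.98 mg
sodium citrate dihydrate: 1.29 g/L × 0.13 L = 0.1677 g = 167.70 mg
sodium chloride: 4.78 g/L × 0.13 L = 0.62 g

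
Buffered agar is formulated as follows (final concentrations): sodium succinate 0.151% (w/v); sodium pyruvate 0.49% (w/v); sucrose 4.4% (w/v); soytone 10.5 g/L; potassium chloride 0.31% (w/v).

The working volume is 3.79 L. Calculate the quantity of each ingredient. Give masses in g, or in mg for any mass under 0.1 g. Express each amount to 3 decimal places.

Working volume: 3.79 L.
sodium succinate: 0.151% w/v = 1.51 g/L → 1.51 × 3.79 L = 5.723 g
sodium pyruvate: 0.49% w/v = 4.9 g/L → 4.9 × 3.79 L = 18.571 g
sucrose: 4.4 g per 100 mL × 3790 mL ÷ 100 = 166.760 g
soytone: 10.5 g/L × 3.79 L = 39.795 g
potassium chloride: 0.31 g per 100 mL × 3790 mL ÷ 100 = 11.749 g

sodium succinate 5.723 g; sodium pyruvate 18.571 g; sucrose 166.760 g; soytone 39.795 g; potassium chloride 11.749 g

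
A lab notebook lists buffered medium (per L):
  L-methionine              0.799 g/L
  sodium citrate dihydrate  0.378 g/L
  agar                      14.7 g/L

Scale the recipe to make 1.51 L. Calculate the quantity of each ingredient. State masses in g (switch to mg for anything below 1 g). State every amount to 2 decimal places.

Scale factor relative to 1 L: 1.51.
L-methionine: 0.799 g/L × 1.51 L = 1.21 g
sodium citrate dihydrate: 0.378 g/L × 1.51 L = 0.57078 g = 570.78 mg
agar: 14.7 g/L × 1.51 L = 22.20 g

L-methionine 1.21 g; sodium citrate dihydrate 570.78 mg; agar 22.20 g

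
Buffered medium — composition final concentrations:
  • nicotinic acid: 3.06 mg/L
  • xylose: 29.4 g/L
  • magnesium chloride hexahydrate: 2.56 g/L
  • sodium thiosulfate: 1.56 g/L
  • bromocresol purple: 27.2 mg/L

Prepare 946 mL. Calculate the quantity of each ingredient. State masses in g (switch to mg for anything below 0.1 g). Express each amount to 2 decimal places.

Working volume: 946 mL = 0.946 L.
nicotinic acid: 3.06 mg/L × 0.946 L = 2.89 mg
xylose: 29.4 g/L × 0.946 L = 27.81 g
magnesium chloride hexahydrate: 2.56 g/L × 0.946 L = 2.42 g
sodium thiosulfate: 1.56 g/L × 0.946 L = 1.48 g
bromocresol purple: 27.2 mg/L × 0.946 L = 25.73 mg

nicotinic acid 2.89 mg; xylose 27.81 g; magnesium chloride hexahydrate 2.42 g; sodium thiosulfate 1.48 g; bromocresol purple 25.73 mg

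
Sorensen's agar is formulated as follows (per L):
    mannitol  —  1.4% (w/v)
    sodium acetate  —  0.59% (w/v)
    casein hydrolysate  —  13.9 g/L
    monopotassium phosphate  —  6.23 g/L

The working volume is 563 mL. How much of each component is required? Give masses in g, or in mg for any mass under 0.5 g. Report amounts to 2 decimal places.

Working volume: 563 mL = 0.563 L.
mannitol: 1.4 g per 100 mL × 563 mL ÷ 100 = 7.88 g
sodium acetate: 0.59 g per 100 mL × 563 mL ÷ 100 = 3.32 g
casein hydrolysate: 13.9 g/L × 0.563 L = 7.83 g
monopotassium phosphate: 6.23 g/L × 0.563 L = 3.51 g

mannitol 7.88 g; sodium acetate 3.32 g; casein hydrolysate 7.83 g; monopotassium phosphate 3.51 g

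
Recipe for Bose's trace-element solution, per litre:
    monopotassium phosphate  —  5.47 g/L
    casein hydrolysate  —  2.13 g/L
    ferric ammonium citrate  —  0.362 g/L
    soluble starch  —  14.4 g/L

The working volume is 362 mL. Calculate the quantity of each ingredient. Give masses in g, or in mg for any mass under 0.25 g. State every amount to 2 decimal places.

Scale factor relative to 1 L: 0.362.
monopotassium phosphate: 5.47 g/L × 0.362 L = 1.98 g
casein hydrolysate: 2.13 g/L × 0.362 L = 0.77 g
ferric ammonium citrate: 0.362 g/L × 0.362 L = 0.131044 g = 131.04 mg
soluble starch: 14.4 g/L × 0.362 L = 5.21 g

monopotassium phosphate 1.98 g; casein hydrolysate 0.77 g; ferric ammonium citrate 131.04 mg; soluble starch 5.21 g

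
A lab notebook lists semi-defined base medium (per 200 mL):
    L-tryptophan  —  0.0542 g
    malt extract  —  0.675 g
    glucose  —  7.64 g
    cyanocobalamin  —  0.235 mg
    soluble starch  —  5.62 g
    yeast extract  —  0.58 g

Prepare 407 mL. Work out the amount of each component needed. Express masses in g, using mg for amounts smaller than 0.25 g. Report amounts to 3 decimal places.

L-tryptophan 110.297 mg; malt extract 1.374 g; glucose 15.547 g; cyanocobalamin 0.478 mg; soluble starch 11.437 g; yeast extract 1.180 g

Scale factor = 407 mL / 200 mL = 2.035.
L-tryptophan: 0.0542 g × (407 mL / 200 mL) = 0.110297 g = 110.297 mg
malt extract: 0.675 g × (407 mL / 200 mL) = 1.374 g
glucose: 7.64 g × (407 mL / 200 mL) = 15.547 g
cyanocobalamin: 0.235 mg × (407 mL / 200 mL) = 0.478 mg
soluble starch: 5.62 g × (407 mL / 200 mL) = 11.437 g
yeast extract: 0.58 g × (407 mL / 200 mL) = 1.180 g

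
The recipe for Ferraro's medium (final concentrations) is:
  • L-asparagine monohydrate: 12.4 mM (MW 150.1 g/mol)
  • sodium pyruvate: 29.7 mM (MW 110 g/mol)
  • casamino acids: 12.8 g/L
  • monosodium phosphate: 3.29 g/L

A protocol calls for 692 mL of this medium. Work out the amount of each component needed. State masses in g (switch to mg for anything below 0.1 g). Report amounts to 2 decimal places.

L-asparagine monohydrate 1.29 g; sodium pyruvate 2.26 g; casamino acids 8.86 g; monosodium phosphate 2.28 g

Target volume = 692 mL = 0.692 L.
L-asparagine monohydrate: 12.4 mmol/L × 150.1 g/mol × 0.692 L ÷ 1000 = 1.29 g
sodium pyruvate: 29.7 mmol/L × 110 g/mol × 0.692 L ÷ 1000 = 2.26 g
casamino acids: 12.8 g/L × 0.692 L = 8.86 g
monosodium phosphate: 3.29 g/L × 0.692 L = 2.28 g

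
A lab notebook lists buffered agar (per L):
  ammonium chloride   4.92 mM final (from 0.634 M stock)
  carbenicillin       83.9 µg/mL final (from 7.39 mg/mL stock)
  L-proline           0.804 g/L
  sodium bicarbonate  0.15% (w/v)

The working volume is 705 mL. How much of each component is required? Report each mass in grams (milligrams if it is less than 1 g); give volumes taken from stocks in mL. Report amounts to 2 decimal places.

ammonium chloride 5.47 mL; carbenicillin 8.00 mL; L-proline 566.82 mg; sodium bicarbonate 1.06 g

Target volume = 705 mL = 0.705 L.
ammonium chloride: C1V1 = C2V2 → 4.92 mM × 705 mL ÷ 634 mM = 5.47 mL
carbenicillin: V = C2·V2/C1 = 83.9 µg/mL × 705 mL ÷ 7390 µg/mL = 8.00 mL
L-proline: 0.804 g/L × 0.705 L = 0.56682 g = 566.82 mg
sodium bicarbonate: 0.15 g per 100 mL × 705 mL ÷ 100 = 1.06 g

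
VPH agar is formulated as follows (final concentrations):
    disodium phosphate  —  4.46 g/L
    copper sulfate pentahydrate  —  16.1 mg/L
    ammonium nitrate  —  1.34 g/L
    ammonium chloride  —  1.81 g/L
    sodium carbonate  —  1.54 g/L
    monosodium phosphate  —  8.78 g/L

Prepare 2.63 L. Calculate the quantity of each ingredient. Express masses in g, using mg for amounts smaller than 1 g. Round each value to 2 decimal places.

Working volume: 2.63 L.
disodium phosphate: 4.46 g/L × 2.63 L = 11.73 g
copper sulfate pentahydrate: 16.1 mg/L × 2.63 L = 42.34 mg
ammonium nitrate: 1.34 g/L × 2.63 L = 3.52 g
ammonium chloride: 1.81 g/L × 2.63 L = 4.76 g
sodium carbonate: 1.54 g/L × 2.63 L = 4.05 g
monosodium phosphate: 8.78 g/L × 2.63 L = 23.09 g

disodium phosphate 11.73 g; copper sulfate pentahydrate 42.34 mg; ammonium nitrate 3.52 g; ammonium chloride 4.76 g; sodium carbonate 4.05 g; monosodium phosphate 23.09 g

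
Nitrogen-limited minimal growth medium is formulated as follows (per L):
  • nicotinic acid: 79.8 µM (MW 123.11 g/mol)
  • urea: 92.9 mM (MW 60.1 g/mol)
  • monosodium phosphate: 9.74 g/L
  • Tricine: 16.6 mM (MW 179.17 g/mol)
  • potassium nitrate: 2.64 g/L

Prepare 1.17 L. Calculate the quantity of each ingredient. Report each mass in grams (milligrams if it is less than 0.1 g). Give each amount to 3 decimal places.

nicotinic acid 11.494 mg; urea 6.532 g; monosodium phosphate 11.396 g; Tricine 3.480 g; potassium nitrate 3.089 g

Working volume: 1.17 L.
nicotinic acid: 79.8 µmol/L × 123.11 g/mol × 1.17 L ÷ 1000 = 11.494 mg
urea: 92.9 mmol/L × 60.1 g/mol × 1.17 L ÷ 1000 = 6.532 g
monosodium phosphate: 9.74 g/L × 1.17 L = 11.396 g
Tricine: 16.6 mmol/L × 179.17 g/mol × 1.17 L ÷ 1000 = 3.480 g
potassium nitrate: 2.64 g/L × 1.17 L = 3.089 g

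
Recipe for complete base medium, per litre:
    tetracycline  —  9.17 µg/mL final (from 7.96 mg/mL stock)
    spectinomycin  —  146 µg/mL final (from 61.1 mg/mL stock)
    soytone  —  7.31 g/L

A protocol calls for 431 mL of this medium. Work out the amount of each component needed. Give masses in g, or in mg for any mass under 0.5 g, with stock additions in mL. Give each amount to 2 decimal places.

Scale factor relative to 1 L: 0.431.
tetracycline: dilute stock: 9.17 µg/mL × 431 mL ÷ 7960 µg/mL = 0.50 mL
spectinomycin: V = C2·V2/C1 = 146 µg/mL × 431 mL ÷ 61100 µg/mL = 1.03 mL
soytone: 7.31 g/L × 0.431 L = 3.15 g

tetracycline 0.50 mL; spectinomycin 1.03 mL; soytone 3.15 g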